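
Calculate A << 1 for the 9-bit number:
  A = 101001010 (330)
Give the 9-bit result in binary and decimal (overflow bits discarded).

Shift left by 1: drop the top 1 bit(s), append 1 zero(s) on the right.
  101001010  ->  discard [1], keep [01001010], append 0
= 010010100

Answer: 010010100 (148)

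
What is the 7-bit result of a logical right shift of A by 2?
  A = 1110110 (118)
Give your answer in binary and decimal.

Logical shift right by 2: drop the bottom 2 bit(s), prepend 2 zero(s) on the left.
  1110110  ->  keep [11101], discard [10], prepend 00
= 0011101

Answer: 0011101 (29)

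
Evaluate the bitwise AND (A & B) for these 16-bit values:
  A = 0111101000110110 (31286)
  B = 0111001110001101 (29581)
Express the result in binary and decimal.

Apply & to each column (1 only where both bits are 1):
  0111101000110110
& 0111001110001101
------------------
  0111001000000100

Answer: 0111001000000100 (29188)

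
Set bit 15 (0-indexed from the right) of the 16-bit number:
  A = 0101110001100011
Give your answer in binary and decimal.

Mask = 1 << 15 = 1000000000000000
Bit 15 of A is 0, so OR-ing with the mask flips it to 1.
  0101110001100011
| 1000000000000000
------------------
  1101110001100011

Answer: 1101110001100011 (56419)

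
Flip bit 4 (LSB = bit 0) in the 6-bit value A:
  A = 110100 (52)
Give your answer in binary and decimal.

Mask = 1 << 4 = 010000
Bit 4 of A is 1; XOR with the mask flips it to 0.
  110100
^ 010000
--------
  100100

Answer: 100100 (36)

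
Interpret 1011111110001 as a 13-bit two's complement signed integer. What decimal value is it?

MSB is 1, so the value is negative. Find the magnitude:
1. Invert bits:  0100000001110
2. Add 1:        0100000001111  = 2063
3. Apply sign:   -2063

Answer: -2063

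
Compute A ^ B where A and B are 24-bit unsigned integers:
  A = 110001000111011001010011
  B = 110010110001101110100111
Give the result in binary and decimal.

Apply ^ to each column (1 where bits differ):
  110001000111011001010011
^ 110010110001101110100111
--------------------------
  000011110110110111110100

Answer: 000011110110110111110100 (1011188)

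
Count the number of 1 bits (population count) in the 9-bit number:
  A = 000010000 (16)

000010000
1-bits at positions (from bit 0 = LSB): 4
Count = 1

Answer: 1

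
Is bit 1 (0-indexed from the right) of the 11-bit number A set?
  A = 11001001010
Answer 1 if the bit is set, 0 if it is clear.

Bit 1 is the 2nd from the right.
  11001001010
           ^
That bit is 1.

Answer: 1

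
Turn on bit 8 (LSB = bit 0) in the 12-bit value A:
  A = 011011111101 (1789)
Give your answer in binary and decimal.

Mask = 1 << 8 = 000100000000
Bit 8 of A is 0, so OR-ing with the mask flips it to 1.
  011011111101
| 000100000000
--------------
  011111111101

Answer: 011111111101 (2045)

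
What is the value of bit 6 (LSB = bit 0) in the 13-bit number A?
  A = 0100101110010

Bit 6 is the 7th from the right.
  0100101110010
        ^
That bit is 1.

Answer: 1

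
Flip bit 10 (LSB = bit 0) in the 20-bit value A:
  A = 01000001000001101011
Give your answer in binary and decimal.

Mask = 1 << 10 = 00000000010000000000
Bit 10 of A is 0; XOR with the mask flips it to 1.
  01000001000001101011
^ 00000000010000000000
----------------------
  01000001010001101011

Answer: 01000001010001101011 (267371)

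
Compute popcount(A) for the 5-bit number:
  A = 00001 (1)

00001
1-bits at positions (from bit 0 = LSB): 0
Count = 1

Answer: 1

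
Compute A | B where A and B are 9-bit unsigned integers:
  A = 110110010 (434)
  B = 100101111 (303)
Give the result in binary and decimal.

Apply | to each column (1 where either bit is 1):
  110110010
| 100101111
-----------
  110111111

Answer: 110111111 (447)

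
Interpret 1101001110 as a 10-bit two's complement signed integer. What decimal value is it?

MSB is 1, so the value is negative. Find the magnitude:
1. Invert bits:  0010110001
2. Add 1:        0010110010  = 178
3. Apply sign:   -178

Answer: -178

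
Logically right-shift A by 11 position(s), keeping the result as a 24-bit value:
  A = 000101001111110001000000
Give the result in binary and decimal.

Logical shift right by 11: drop the bottom 11 bit(s), prepend 11 zero(s) on the left.
  000101001111110001000000  ->  keep [0001010011111], discard [10001000000], prepend 00000000000
= 000000000000001010011111

Answer: 000000000000001010011111 (671)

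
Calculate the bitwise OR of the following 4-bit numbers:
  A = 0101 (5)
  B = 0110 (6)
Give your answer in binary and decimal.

Apply | to each column (1 where either bit is 1):
  0101
| 0110
------
  0111

Answer: 0111 (7)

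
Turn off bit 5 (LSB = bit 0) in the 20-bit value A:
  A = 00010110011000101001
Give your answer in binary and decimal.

Mask = ~(1 << 5) = 11111111111111011111
Bit 5 of A is 1, so AND-ing with the mask clears it to 0.
  00010110011000101001
& 11111111111111011111
----------------------
  00010110011000001001

Answer: 00010110011000001001 (91657)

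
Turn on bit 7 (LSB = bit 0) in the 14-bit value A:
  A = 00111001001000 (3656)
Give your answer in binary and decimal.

Mask = 1 << 7 = 00000010000000
Bit 7 of A is 0, so OR-ing with the mask flips it to 1.
  00111001001000
| 00000010000000
----------------
  00111011001000

Answer: 00111011001000 (3784)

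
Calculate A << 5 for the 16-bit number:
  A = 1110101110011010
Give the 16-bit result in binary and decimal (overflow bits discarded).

Shift left by 5: drop the top 5 bit(s), append 5 zero(s) on the right.
  1110101110011010  ->  discard [11101], keep [01110011010], append 00000
= 0111001101000000

Answer: 0111001101000000 (29504)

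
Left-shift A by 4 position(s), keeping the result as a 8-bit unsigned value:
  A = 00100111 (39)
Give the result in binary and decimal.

Shift left by 4: drop the top 4 bit(s), append 4 zero(s) on the right.
  00100111  ->  discard [0010], keep [0111], append 0000
= 01110000

Answer: 01110000 (112)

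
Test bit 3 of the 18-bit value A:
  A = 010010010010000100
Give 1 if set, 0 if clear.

Bit 3 is the 4th from the right.
  010010010010000100
                ^
That bit is 0.

Answer: 0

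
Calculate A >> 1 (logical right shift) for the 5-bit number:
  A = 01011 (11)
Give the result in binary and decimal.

Logical shift right by 1: drop the bottom 1 bit(s), prepend 1 zero(s) on the left.
  01011  ->  keep [0101], discard [1], prepend 0
= 00101

Answer: 00101 (5)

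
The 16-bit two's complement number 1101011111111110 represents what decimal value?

MSB is 1, so the value is negative. Find the magnitude:
1. Invert bits:  0010100000000001
2. Add 1:        0010100000000010  = 10242
3. Apply sign:   -10242

Answer: -10242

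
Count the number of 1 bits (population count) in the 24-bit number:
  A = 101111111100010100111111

101111111100010100111111
1-bits at positions (from bit 0 = LSB): 0, 1, 2, 3, 4, 5, 8, 10, 14, 15, 16, 17, 18, 19, 20, 21, 23
Count = 17

Answer: 17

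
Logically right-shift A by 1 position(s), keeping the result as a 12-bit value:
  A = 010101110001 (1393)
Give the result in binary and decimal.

Logical shift right by 1: drop the bottom 1 bit(s), prepend 1 zero(s) on the left.
  010101110001  ->  keep [01010111000], discard [1], prepend 0
= 001010111000

Answer: 001010111000 (696)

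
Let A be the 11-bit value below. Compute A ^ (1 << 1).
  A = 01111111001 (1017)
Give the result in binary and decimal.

Mask = 1 << 1 = 00000000010
Bit 1 of A is 0; XOR with the mask flips it to 1.
  01111111001
^ 00000000010
-------------
  01111111011

Answer: 01111111011 (1019)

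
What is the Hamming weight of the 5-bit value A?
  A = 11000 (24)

11000
1-bits at positions (from bit 0 = LSB): 3, 4
Count = 2

Answer: 2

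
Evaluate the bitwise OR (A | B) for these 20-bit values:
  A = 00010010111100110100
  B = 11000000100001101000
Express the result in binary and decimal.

Apply | to each column (1 where either bit is 1):
  00010010111100110100
| 11000000100001101000
----------------------
  11010010111101111100

Answer: 11010010111101111100 (864124)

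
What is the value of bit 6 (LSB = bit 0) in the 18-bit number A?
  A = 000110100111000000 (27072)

Bit 6 is the 7th from the right.
  000110100111000000
             ^
That bit is 1.

Answer: 1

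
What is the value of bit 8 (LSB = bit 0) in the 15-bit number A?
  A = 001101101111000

Bit 8 is the 9th from the right.
  001101101111000
        ^
That bit is 1.

Answer: 1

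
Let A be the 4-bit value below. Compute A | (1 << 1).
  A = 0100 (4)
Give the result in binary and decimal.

Mask = 1 << 1 = 0010
Bit 1 of A is 0, so OR-ing with the mask flips it to 1.
  0100
| 0010
------
  0110

Answer: 0110 (6)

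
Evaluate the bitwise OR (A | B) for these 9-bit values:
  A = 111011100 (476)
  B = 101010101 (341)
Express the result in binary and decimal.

Apply | to each column (1 where either bit is 1):
  111011100
| 101010101
-----------
  111011101

Answer: 111011101 (477)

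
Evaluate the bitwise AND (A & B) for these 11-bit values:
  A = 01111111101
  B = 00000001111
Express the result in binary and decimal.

Apply & to each column (1 only where both bits are 1):
  01111111101
& 00000001111
-------------
  00000001101

Answer: 00000001101 (13)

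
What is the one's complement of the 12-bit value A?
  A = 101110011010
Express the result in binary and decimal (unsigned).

Flip each bit (0->1, 1->0):
  101110011010
  010001100101

Answer: 010001100101 (1125)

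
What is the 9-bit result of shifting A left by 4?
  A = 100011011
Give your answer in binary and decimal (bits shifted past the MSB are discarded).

Shift left by 4: drop the top 4 bit(s), append 4 zero(s) on the right.
  100011011  ->  discard [1000], keep [11011], append 0000
= 110110000

Answer: 110110000 (432)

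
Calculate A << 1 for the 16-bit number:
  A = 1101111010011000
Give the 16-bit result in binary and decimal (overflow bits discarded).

Shift left by 1: drop the top 1 bit(s), append 1 zero(s) on the right.
  1101111010011000  ->  discard [1], keep [101111010011000], append 0
= 1011110100110000

Answer: 1011110100110000 (48432)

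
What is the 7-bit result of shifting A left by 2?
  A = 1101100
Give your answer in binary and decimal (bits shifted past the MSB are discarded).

Shift left by 2: drop the top 2 bit(s), append 2 zero(s) on the right.
  1101100  ->  discard [11], keep [01100], append 00
= 0110000

Answer: 0110000 (48)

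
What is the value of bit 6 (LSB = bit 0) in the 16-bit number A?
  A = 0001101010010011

Bit 6 is the 7th from the right.
  0001101010010011
           ^
That bit is 0.

Answer: 0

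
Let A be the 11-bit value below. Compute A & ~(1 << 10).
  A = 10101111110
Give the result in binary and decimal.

Mask = ~(1 << 10) = 01111111111
Bit 10 of A is 1, so AND-ing with the mask clears it to 0.
  10101111110
& 01111111111
-------------
  00101111110

Answer: 00101111110 (382)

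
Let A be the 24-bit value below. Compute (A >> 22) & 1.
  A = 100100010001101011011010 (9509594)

Bit 22 is the 23rd from the right.
  100100010001101011011010
   ^
That bit is 0.

Answer: 0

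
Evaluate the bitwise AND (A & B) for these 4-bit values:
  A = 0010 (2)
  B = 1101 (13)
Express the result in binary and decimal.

Apply & to each column (1 only where both bits are 1):
  0010
& 1101
------
  0000

Answer: 0000 (0)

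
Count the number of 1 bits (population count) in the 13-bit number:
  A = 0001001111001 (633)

0001001111001
1-bits at positions (from bit 0 = LSB): 0, 3, 4, 5, 6, 9
Count = 6

Answer: 6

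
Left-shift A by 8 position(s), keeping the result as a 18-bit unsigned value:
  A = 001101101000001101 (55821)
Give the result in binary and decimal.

Shift left by 8: drop the top 8 bit(s), append 8 zero(s) on the right.
  001101101000001101  ->  discard [00110110], keep [1000001101], append 00000000
= 100000110100000000

Answer: 100000110100000000 (134400)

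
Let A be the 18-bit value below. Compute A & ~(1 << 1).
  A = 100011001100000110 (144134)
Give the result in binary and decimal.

Mask = ~(1 << 1) = 111111111111111101
Bit 1 of A is 1, so AND-ing with the mask clears it to 0.
  100011001100000110
& 111111111111111101
--------------------
  100011001100000100

Answer: 100011001100000100 (144132)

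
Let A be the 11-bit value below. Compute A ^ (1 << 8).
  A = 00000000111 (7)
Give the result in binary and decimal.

Mask = 1 << 8 = 00100000000
Bit 8 of A is 0; XOR with the mask flips it to 1.
  00000000111
^ 00100000000
-------------
  00100000111

Answer: 00100000111 (263)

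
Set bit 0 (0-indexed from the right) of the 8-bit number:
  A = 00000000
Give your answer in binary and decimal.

Mask = 1 << 0 = 00000001
Bit 0 of A is 0, so OR-ing with the mask flips it to 1.
  00000000
| 00000001
----------
  00000001

Answer: 00000001 (1)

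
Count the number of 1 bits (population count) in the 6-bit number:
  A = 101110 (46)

101110
1-bits at positions (from bit 0 = LSB): 1, 2, 3, 5
Count = 4

Answer: 4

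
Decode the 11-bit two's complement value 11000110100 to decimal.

MSB is 1, so the value is negative. Find the magnitude:
1. Invert bits:  00111001011
2. Add 1:        00111001100  = 460
3. Apply sign:   -460

Answer: -460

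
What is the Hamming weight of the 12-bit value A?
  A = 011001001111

011001001111
1-bits at positions (from bit 0 = LSB): 0, 1, 2, 3, 6, 9, 10
Count = 7

Answer: 7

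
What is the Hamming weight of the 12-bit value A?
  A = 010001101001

010001101001
1-bits at positions (from bit 0 = LSB): 0, 3, 5, 6, 10
Count = 5

Answer: 5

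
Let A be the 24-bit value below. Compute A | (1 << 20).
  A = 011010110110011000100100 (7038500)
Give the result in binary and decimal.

Mask = 1 << 20 = 000100000000000000000000
Bit 20 of A is 0, so OR-ing with the mask flips it to 1.
  011010110110011000100100
| 000100000000000000000000
--------------------------
  011110110110011000100100

Answer: 011110110110011000100100 (8087076)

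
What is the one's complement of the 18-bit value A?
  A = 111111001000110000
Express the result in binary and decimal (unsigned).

Flip each bit (0->1, 1->0):
  111111001000110000
  000000110111001111

Answer: 000000110111001111 (3535)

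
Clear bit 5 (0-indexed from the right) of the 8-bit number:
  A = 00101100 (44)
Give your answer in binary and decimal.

Mask = ~(1 << 5) = 11011111
Bit 5 of A is 1, so AND-ing with the mask clears it to 0.
  00101100
& 11011111
----------
  00001100

Answer: 00001100 (12)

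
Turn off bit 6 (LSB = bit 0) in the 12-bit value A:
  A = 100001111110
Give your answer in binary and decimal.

Mask = ~(1 << 6) = 111110111111
Bit 6 of A is 1, so AND-ing with the mask clears it to 0.
  100001111110
& 111110111111
--------------
  100000111110

Answer: 100000111110 (2110)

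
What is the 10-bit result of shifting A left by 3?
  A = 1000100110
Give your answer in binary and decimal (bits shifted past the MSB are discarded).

Shift left by 3: drop the top 3 bit(s), append 3 zero(s) on the right.
  1000100110  ->  discard [100], keep [0100110], append 000
= 0100110000

Answer: 0100110000 (304)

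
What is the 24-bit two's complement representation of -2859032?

1. Binary of +2859032:  001010111010000000011000
2. Invert bits:     110101000101111111100111
3. Add 1:           110101000101111111101000

Answer: 110101000101111111101000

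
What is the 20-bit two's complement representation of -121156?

1. Binary of +121156:  00011101100101000100
2. Invert bits:     11100010011010111011
3. Add 1:           11100010011010111100

Answer: 11100010011010111100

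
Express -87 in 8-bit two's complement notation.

1. Binary of +87:  01010111
2. Invert bits:     10101000
3. Add 1:           10101001

Answer: 10101001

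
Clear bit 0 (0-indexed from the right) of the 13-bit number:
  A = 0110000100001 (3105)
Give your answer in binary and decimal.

Mask = ~(1 << 0) = 1111111111110
Bit 0 of A is 1, so AND-ing with the mask clears it to 0.
  0110000100001
& 1111111111110
---------------
  0110000100000

Answer: 0110000100000 (3104)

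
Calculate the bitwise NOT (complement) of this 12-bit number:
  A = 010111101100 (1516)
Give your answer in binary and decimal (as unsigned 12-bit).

Flip each bit (0->1, 1->0):
  010111101100
  101000010011

Answer: 101000010011 (2579)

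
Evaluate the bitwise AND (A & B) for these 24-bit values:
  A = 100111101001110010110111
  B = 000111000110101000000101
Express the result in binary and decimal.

Apply & to each column (1 only where both bits are 1):
  100111101001110010110111
& 000111000110101000000101
--------------------------
  000111000000100000000101

Answer: 000111000000100000000101 (1837061)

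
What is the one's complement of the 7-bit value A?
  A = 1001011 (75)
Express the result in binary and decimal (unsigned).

Flip each bit (0->1, 1->0):
  1001011
  0110100

Answer: 0110100 (52)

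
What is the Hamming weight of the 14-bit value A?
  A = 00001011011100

00001011011100
1-bits at positions (from bit 0 = LSB): 2, 3, 4, 6, 7, 9
Count = 6

Answer: 6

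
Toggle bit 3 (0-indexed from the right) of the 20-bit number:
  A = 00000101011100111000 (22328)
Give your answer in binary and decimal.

Mask = 1 << 3 = 00000000000000001000
Bit 3 of A is 1; XOR with the mask flips it to 0.
  00000101011100111000
^ 00000000000000001000
----------------------
  00000101011100110000

Answer: 00000101011100110000 (22320)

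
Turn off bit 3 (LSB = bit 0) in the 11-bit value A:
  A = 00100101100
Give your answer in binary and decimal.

Mask = ~(1 << 3) = 11111110111
Bit 3 of A is 1, so AND-ing with the mask clears it to 0.
  00100101100
& 11111110111
-------------
  00100100100

Answer: 00100100100 (292)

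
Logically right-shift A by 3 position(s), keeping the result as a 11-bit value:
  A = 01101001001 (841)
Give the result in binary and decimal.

Logical shift right by 3: drop the bottom 3 bit(s), prepend 3 zero(s) on the left.
  01101001001  ->  keep [01101001], discard [001], prepend 000
= 00001101001

Answer: 00001101001 (105)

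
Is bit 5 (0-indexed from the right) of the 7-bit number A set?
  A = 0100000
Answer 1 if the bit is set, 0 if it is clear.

Bit 5 is the 6th from the right.
  0100000
   ^
That bit is 1.

Answer: 1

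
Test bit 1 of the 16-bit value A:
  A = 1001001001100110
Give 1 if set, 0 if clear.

Bit 1 is the 2nd from the right.
  1001001001100110
                ^
That bit is 1.

Answer: 1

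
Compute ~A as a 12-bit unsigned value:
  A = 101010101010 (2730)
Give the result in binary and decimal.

Flip each bit (0->1, 1->0):
  101010101010
  010101010101

Answer: 010101010101 (1365)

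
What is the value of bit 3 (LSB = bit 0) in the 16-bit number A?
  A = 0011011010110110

Bit 3 is the 4th from the right.
  0011011010110110
              ^
That bit is 0.

Answer: 0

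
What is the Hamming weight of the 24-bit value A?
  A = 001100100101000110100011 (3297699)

001100100101000110100011
1-bits at positions (from bit 0 = LSB): 0, 1, 5, 7, 8, 12, 14, 17, 20, 21
Count = 10

Answer: 10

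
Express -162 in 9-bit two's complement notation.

1. Binary of +162:  010100010
2. Invert bits:     101011101
3. Add 1:           101011110

Answer: 101011110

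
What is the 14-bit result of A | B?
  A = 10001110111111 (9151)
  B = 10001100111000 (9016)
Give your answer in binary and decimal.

Apply | to each column (1 where either bit is 1):
  10001110111111
| 10001100111000
----------------
  10001110111111

Answer: 10001110111111 (9151)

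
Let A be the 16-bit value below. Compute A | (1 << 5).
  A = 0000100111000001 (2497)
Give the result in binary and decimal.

Mask = 1 << 5 = 0000000000100000
Bit 5 of A is 0, so OR-ing with the mask flips it to 1.
  0000100111000001
| 0000000000100000
------------------
  0000100111100001

Answer: 0000100111100001 (2529)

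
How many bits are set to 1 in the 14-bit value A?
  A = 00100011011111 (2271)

00100011011111
1-bits at positions (from bit 0 = LSB): 0, 1, 2, 3, 4, 6, 7, 11
Count = 8

Answer: 8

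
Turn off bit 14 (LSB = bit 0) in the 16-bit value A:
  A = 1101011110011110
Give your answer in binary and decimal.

Mask = ~(1 << 14) = 1011111111111111
Bit 14 of A is 1, so AND-ing with the mask clears it to 0.
  1101011110011110
& 1011111111111111
------------------
  1001011110011110

Answer: 1001011110011110 (38814)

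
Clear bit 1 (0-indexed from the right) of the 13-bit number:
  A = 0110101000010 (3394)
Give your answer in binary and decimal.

Mask = ~(1 << 1) = 1111111111101
Bit 1 of A is 1, so AND-ing with the mask clears it to 0.
  0110101000010
& 1111111111101
---------------
  0110101000000

Answer: 0110101000000 (3392)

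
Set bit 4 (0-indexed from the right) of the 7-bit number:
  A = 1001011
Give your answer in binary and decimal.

Mask = 1 << 4 = 0010000
Bit 4 of A is 0, so OR-ing with the mask flips it to 1.
  1001011
| 0010000
---------
  1011011

Answer: 1011011 (91)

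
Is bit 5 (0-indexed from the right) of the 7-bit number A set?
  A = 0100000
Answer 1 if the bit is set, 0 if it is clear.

Bit 5 is the 6th from the right.
  0100000
   ^
That bit is 1.

Answer: 1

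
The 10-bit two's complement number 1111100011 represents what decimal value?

MSB is 1, so the value is negative. Find the magnitude:
1. Invert bits:  0000011100
2. Add 1:        0000011101  = 29
3. Apply sign:   -29

Answer: -29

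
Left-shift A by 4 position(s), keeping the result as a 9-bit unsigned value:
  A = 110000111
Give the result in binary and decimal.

Shift left by 4: drop the top 4 bit(s), append 4 zero(s) on the right.
  110000111  ->  discard [1100], keep [00111], append 0000
= 001110000

Answer: 001110000 (112)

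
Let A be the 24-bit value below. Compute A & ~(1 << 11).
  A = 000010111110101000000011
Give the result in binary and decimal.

Mask = ~(1 << 11) = 111111111111011111111111
Bit 11 of A is 1, so AND-ing with the mask clears it to 0.
  000010111110101000000011
& 111111111111011111111111
--------------------------
  000010111110001000000011

Answer: 000010111110001000000011 (778755)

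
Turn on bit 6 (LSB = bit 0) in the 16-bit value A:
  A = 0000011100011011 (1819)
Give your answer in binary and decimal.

Mask = 1 << 6 = 0000000001000000
Bit 6 of A is 0, so OR-ing with the mask flips it to 1.
  0000011100011011
| 0000000001000000
------------------
  0000011101011011

Answer: 0000011101011011 (1883)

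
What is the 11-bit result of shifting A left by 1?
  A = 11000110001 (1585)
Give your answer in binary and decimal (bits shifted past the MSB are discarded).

Shift left by 1: drop the top 1 bit(s), append 1 zero(s) on the right.
  11000110001  ->  discard [1], keep [1000110001], append 0
= 10001100010

Answer: 10001100010 (1122)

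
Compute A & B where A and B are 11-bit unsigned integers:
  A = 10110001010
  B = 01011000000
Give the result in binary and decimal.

Apply & to each column (1 only where both bits are 1):
  10110001010
& 01011000000
-------------
  00010000000

Answer: 00010000000 (128)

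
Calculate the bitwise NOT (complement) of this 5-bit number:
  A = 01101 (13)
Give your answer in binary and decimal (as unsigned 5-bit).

Flip each bit (0->1, 1->0):
  01101
  10010

Answer: 10010 (18)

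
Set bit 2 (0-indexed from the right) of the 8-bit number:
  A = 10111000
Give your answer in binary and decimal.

Mask = 1 << 2 = 00000100
Bit 2 of A is 0, so OR-ing with the mask flips it to 1.
  10111000
| 00000100
----------
  10111100

Answer: 10111100 (188)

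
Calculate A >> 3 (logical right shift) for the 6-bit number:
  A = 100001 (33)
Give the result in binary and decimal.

Logical shift right by 3: drop the bottom 3 bit(s), prepend 3 zero(s) on the left.
  100001  ->  keep [100], discard [001], prepend 000
= 000100

Answer: 000100 (4)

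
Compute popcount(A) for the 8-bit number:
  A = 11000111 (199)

11000111
1-bits at positions (from bit 0 = LSB): 0, 1, 2, 6, 7
Count = 5

Answer: 5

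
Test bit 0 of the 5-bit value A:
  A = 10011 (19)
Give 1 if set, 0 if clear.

Bit 0 is the 1st from the right.
  10011
      ^
That bit is 1.

Answer: 1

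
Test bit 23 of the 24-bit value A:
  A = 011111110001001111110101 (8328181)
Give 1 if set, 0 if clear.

Bit 23 is the 24th from the right.
  011111110001001111110101
  ^
That bit is 0.

Answer: 0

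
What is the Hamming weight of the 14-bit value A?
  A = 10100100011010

10100100011010
1-bits at positions (from bit 0 = LSB): 1, 3, 4, 8, 11, 13
Count = 6

Answer: 6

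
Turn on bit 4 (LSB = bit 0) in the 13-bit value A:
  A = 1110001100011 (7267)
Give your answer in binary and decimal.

Mask = 1 << 4 = 0000000010000
Bit 4 of A is 0, so OR-ing with the mask flips it to 1.
  1110001100011
| 0000000010000
---------------
  1110001110011

Answer: 1110001110011 (7283)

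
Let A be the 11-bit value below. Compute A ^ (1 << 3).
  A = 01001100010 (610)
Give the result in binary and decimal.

Mask = 1 << 3 = 00000001000
Bit 3 of A is 0; XOR with the mask flips it to 1.
  01001100010
^ 00000001000
-------------
  01001101010

Answer: 01001101010 (618)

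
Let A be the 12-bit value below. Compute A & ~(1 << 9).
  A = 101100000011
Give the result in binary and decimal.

Mask = ~(1 << 9) = 110111111111
Bit 9 of A is 1, so AND-ing with the mask clears it to 0.
  101100000011
& 110111111111
--------------
  100100000011

Answer: 100100000011 (2307)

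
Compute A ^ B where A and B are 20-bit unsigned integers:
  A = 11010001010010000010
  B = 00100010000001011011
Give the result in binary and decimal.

Apply ^ to each column (1 where bits differ):
  11010001010010000010
^ 00100010000001011011
----------------------
  11110011010011011001

Answer: 11110011010011011001 (996569)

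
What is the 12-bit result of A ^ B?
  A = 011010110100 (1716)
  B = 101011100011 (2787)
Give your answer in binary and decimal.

Apply ^ to each column (1 where bits differ):
  011010110100
^ 101011100011
--------------
  110001010111

Answer: 110001010111 (3159)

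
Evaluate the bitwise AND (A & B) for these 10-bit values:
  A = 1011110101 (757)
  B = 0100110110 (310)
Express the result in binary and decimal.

Apply & to each column (1 only where both bits are 1):
  1011110101
& 0100110110
------------
  0000110100

Answer: 0000110100 (52)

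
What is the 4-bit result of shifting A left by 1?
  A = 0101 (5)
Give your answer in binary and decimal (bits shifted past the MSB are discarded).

Shift left by 1: drop the top 1 bit(s), append 1 zero(s) on the right.
  0101  ->  discard [0], keep [101], append 0
= 1010

Answer: 1010 (10)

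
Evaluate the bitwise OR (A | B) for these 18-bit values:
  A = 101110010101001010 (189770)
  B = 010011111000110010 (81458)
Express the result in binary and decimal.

Apply | to each column (1 where either bit is 1):
  101110010101001010
| 010011111000110010
--------------------
  111111111101111010

Answer: 111111111101111010 (262010)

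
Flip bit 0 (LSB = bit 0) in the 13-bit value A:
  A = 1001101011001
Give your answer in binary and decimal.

Mask = 1 << 0 = 0000000000001
Bit 0 of A is 1; XOR with the mask flips it to 0.
  1001101011001
^ 0000000000001
---------------
  1001101011000

Answer: 1001101011000 (4952)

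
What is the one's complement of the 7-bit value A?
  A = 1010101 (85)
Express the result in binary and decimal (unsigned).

Flip each bit (0->1, 1->0):
  1010101
  0101010

Answer: 0101010 (42)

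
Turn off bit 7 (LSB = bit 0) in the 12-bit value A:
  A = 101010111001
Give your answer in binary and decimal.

Mask = ~(1 << 7) = 111101111111
Bit 7 of A is 1, so AND-ing with the mask clears it to 0.
  101010111001
& 111101111111
--------------
  101000111001

Answer: 101000111001 (2617)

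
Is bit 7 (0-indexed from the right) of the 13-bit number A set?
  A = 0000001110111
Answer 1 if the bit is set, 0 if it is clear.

Bit 7 is the 8th from the right.
  0000001110111
       ^
That bit is 0.

Answer: 0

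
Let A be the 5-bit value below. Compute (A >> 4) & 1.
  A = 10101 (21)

Bit 4 is the 5th from the right.
  10101
  ^
That bit is 1.

Answer: 1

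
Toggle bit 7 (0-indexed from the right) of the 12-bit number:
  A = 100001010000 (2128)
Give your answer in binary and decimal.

Mask = 1 << 7 = 000010000000
Bit 7 of A is 0; XOR with the mask flips it to 1.
  100001010000
^ 000010000000
--------------
  100011010000

Answer: 100011010000 (2256)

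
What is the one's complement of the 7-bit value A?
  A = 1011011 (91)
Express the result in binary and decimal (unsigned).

Flip each bit (0->1, 1->0):
  1011011
  0100100

Answer: 0100100 (36)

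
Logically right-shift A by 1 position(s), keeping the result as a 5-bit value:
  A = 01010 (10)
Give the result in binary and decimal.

Logical shift right by 1: drop the bottom 1 bit(s), prepend 1 zero(s) on the left.
  01010  ->  keep [0101], discard [0], prepend 0
= 00101

Answer: 00101 (5)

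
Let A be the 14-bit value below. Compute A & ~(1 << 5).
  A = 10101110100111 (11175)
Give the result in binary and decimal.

Mask = ~(1 << 5) = 11111111011111
Bit 5 of A is 1, so AND-ing with the mask clears it to 0.
  10101110100111
& 11111111011111
----------------
  10101110000111

Answer: 10101110000111 (11143)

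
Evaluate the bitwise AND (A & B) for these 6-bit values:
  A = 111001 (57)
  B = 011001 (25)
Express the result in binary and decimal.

Apply & to each column (1 only where both bits are 1):
  111001
& 011001
--------
  011001

Answer: 011001 (25)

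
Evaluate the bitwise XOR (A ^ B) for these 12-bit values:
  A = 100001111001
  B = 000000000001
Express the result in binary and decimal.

Apply ^ to each column (1 where bits differ):
  100001111001
^ 000000000001
--------------
  100001111000

Answer: 100001111000 (2168)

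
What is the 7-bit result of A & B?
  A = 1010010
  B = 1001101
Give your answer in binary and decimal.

Apply & to each column (1 only where both bits are 1):
  1010010
& 1001101
---------
  1000000

Answer: 1000000 (64)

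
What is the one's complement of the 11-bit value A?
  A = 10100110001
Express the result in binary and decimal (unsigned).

Flip each bit (0->1, 1->0):
  10100110001
  01011001110

Answer: 01011001110 (718)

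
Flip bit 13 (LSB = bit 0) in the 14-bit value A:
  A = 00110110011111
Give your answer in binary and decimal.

Mask = 1 << 13 = 10000000000000
Bit 13 of A is 0; XOR with the mask flips it to 1.
  00110110011111
^ 10000000000000
----------------
  10110110011111

Answer: 10110110011111 (11679)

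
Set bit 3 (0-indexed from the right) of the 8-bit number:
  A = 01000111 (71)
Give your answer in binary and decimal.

Mask = 1 << 3 = 00001000
Bit 3 of A is 0, so OR-ing with the mask flips it to 1.
  01000111
| 00001000
----------
  01001111

Answer: 01001111 (79)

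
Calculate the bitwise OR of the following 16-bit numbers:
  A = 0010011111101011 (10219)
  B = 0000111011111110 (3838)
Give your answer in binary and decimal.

Apply | to each column (1 where either bit is 1):
  0010011111101011
| 0000111011111110
------------------
  0010111111111111

Answer: 0010111111111111 (12287)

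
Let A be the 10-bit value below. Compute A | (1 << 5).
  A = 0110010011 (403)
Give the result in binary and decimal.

Mask = 1 << 5 = 0000100000
Bit 5 of A is 0, so OR-ing with the mask flips it to 1.
  0110010011
| 0000100000
------------
  0110110011

Answer: 0110110011 (435)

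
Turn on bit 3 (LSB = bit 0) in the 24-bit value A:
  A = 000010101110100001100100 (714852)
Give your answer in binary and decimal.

Mask = 1 << 3 = 000000000000000000001000
Bit 3 of A is 0, so OR-ing with the mask flips it to 1.
  000010101110100001100100
| 000000000000000000001000
--------------------------
  000010101110100001101100

Answer: 000010101110100001101100 (714860)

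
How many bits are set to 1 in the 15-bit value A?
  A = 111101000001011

111101000001011
1-bits at positions (from bit 0 = LSB): 0, 1, 3, 9, 11, 12, 13, 14
Count = 8

Answer: 8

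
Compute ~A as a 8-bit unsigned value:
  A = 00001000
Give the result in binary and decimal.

Flip each bit (0->1, 1->0):
  00001000
  11110111

Answer: 11110111 (247)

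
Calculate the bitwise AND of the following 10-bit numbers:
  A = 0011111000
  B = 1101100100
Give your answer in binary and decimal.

Apply & to each column (1 only where both bits are 1):
  0011111000
& 1101100100
------------
  0001100000

Answer: 0001100000 (96)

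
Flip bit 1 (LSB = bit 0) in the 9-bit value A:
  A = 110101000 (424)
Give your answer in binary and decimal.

Mask = 1 << 1 = 000000010
Bit 1 of A is 0; XOR with the mask flips it to 1.
  110101000
^ 000000010
-----------
  110101010

Answer: 110101010 (426)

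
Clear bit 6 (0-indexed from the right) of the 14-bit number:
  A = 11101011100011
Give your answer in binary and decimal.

Mask = ~(1 << 6) = 11111110111111
Bit 6 of A is 1, so AND-ing with the mask clears it to 0.
  11101011100011
& 11111110111111
----------------
  11101010100011

Answer: 11101010100011 (15011)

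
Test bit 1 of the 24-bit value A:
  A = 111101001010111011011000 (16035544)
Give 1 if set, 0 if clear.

Bit 1 is the 2nd from the right.
  111101001010111011011000
                        ^
That bit is 0.

Answer: 0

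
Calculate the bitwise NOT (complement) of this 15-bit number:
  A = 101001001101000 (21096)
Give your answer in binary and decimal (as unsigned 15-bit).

Flip each bit (0->1, 1->0):
  101001001101000
  010110110010111

Answer: 010110110010111 (11671)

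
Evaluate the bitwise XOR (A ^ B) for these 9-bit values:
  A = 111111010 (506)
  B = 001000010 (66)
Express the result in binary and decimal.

Apply ^ to each column (1 where bits differ):
  111111010
^ 001000010
-----------
  110111000

Answer: 110111000 (440)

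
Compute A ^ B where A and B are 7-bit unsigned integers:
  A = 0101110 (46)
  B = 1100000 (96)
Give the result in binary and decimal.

Apply ^ to each column (1 where bits differ):
  0101110
^ 1100000
---------
  1001110

Answer: 1001110 (78)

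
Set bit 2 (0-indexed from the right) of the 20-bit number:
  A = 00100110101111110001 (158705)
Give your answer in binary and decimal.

Mask = 1 << 2 = 00000000000000000100
Bit 2 of A is 0, so OR-ing with the mask flips it to 1.
  00100110101111110001
| 00000000000000000100
----------------------
  00100110101111110101

Answer: 00100110101111110101 (158709)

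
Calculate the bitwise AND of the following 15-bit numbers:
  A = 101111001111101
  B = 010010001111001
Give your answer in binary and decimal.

Apply & to each column (1 only where both bits are 1):
  101111001111101
& 010010001111001
-----------------
  000010001111001

Answer: 000010001111001 (1145)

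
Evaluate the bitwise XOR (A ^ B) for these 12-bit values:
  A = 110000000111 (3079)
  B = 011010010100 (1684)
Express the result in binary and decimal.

Apply ^ to each column (1 where bits differ):
  110000000111
^ 011010010100
--------------
  101010010011

Answer: 101010010011 (2707)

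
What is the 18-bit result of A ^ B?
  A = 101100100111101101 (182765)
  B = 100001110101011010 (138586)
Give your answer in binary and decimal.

Apply ^ to each column (1 where bits differ):
  101100100111101101
^ 100001110101011010
--------------------
  001101010010110111

Answer: 001101010010110111 (54455)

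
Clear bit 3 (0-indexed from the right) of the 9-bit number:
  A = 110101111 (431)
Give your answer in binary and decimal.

Mask = ~(1 << 3) = 111110111
Bit 3 of A is 1, so AND-ing with the mask clears it to 0.
  110101111
& 111110111
-----------
  110100111

Answer: 110100111 (423)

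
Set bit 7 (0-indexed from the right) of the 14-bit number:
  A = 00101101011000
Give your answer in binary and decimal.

Mask = 1 << 7 = 00000010000000
Bit 7 of A is 0, so OR-ing with the mask flips it to 1.
  00101101011000
| 00000010000000
----------------
  00101111011000

Answer: 00101111011000 (3032)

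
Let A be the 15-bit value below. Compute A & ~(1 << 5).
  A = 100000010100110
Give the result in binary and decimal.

Mask = ~(1 << 5) = 111111111011111
Bit 5 of A is 1, so AND-ing with the mask clears it to 0.
  100000010100110
& 111111111011111
-----------------
  100000010000110

Answer: 100000010000110 (16518)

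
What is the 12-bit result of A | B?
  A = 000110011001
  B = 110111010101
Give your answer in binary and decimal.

Apply | to each column (1 where either bit is 1):
  000110011001
| 110111010101
--------------
  110111011101

Answer: 110111011101 (3549)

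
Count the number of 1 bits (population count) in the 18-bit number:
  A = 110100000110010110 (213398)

110100000110010110
1-bits at positions (from bit 0 = LSB): 1, 2, 4, 7, 8, 14, 16, 17
Count = 8

Answer: 8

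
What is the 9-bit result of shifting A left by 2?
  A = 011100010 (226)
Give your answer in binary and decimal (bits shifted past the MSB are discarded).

Shift left by 2: drop the top 2 bit(s), append 2 zero(s) on the right.
  011100010  ->  discard [01], keep [1100010], append 00
= 110001000

Answer: 110001000 (392)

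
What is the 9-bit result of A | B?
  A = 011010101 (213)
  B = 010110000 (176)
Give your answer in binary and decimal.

Apply | to each column (1 where either bit is 1):
  011010101
| 010110000
-----------
  011110101

Answer: 011110101 (245)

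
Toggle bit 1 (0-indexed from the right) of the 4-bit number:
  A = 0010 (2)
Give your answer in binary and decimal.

Mask = 1 << 1 = 0010
Bit 1 of A is 1; XOR with the mask flips it to 0.
  0010
^ 0010
------
  0000

Answer: 0000 (0)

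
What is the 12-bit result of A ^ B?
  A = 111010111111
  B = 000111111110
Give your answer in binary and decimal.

Apply ^ to each column (1 where bits differ):
  111010111111
^ 000111111110
--------------
  111101000001

Answer: 111101000001 (3905)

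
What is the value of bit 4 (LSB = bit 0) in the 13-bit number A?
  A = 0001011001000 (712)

Bit 4 is the 5th from the right.
  0001011001000
          ^
That bit is 0.

Answer: 0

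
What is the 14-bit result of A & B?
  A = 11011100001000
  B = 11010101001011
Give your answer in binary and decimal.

Apply & to each column (1 only where both bits are 1):
  11011100001000
& 11010101001011
----------------
  11010100001000

Answer: 11010100001000 (13576)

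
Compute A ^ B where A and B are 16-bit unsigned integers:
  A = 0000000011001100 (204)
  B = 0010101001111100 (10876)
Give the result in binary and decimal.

Apply ^ to each column (1 where bits differ):
  0000000011001100
^ 0010101001111100
------------------
  0010101010110000

Answer: 0010101010110000 (10928)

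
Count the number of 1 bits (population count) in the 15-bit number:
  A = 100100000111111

100100000111111
1-bits at positions (from bit 0 = LSB): 0, 1, 2, 3, 4, 5, 11, 14
Count = 8

Answer: 8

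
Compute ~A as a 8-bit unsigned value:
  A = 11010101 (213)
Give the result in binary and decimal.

Flip each bit (0->1, 1->0):
  11010101
  00101010

Answer: 00101010 (42)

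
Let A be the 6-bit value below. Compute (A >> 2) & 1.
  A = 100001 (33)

Bit 2 is the 3rd from the right.
  100001
     ^
That bit is 0.

Answer: 0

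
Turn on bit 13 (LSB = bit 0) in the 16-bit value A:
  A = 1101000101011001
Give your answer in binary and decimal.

Mask = 1 << 13 = 0010000000000000
Bit 13 of A is 0, so OR-ing with the mask flips it to 1.
  1101000101011001
| 0010000000000000
------------------
  1111000101011001

Answer: 1111000101011001 (61785)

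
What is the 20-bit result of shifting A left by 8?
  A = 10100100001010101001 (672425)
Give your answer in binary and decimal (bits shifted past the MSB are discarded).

Shift left by 8: drop the top 8 bit(s), append 8 zero(s) on the right.
  10100100001010101001  ->  discard [10100100], keep [001010101001], append 00000000
= 00101010100100000000

Answer: 00101010100100000000 (174336)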